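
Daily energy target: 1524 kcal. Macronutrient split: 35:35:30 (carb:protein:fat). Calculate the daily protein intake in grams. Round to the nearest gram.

133 g/day

Protein energy = 35% × 1524 = 533.4 kcal.
At 4 kcal/g: 533.4 ÷ 4 = 133.35 g.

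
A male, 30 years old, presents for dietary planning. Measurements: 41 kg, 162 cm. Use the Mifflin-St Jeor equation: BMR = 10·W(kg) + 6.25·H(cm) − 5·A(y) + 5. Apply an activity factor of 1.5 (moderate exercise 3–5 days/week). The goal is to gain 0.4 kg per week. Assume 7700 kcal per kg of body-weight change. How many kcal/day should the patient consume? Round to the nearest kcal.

Mifflin-St Jeor (male): BMR = 10(41) + 6.25(162) − 5(30) + 5 = 410 + 1012.5 − 150 + 5 = 1277.5 kcal/day.
TEE = 1277.5 × 1.5 = 1916.25 kcal/day.
Required daily surplus = 0.4 × 7700 ÷ 7 = 440 kcal/day.
Target intake = 1916.25 + 440 = 2356.25 kcal/day.

2356 kcal/day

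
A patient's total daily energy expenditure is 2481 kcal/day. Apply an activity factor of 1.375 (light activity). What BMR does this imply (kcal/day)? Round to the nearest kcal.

BMR = TEE ÷ activity factor = 2481 ÷ 1.375 = 1804.3636 kcal/day.

1804 kcal/day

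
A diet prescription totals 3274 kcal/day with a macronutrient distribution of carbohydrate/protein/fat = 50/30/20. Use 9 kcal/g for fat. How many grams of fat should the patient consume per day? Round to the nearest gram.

73 g/day

Fat energy = 20% × 3274 = 654.8 kcal.
At 9 kcal/g: 654.8 ÷ 9 = 72.7556 g.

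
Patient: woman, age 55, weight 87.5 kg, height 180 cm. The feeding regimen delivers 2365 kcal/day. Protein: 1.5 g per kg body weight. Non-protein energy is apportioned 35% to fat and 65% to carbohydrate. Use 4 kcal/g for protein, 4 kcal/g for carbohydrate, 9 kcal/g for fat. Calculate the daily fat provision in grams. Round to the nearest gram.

Protein = 1.5 × 87.5 = 131.25 g → 131.25 × 4 = 525 kcal.
Non-protein calories = 2365 − 525 = 1840 kcal.
Fat: 35% × 1840 = 644 kcal; carbohydrate: 1196 kcal.
Fat: 644 kcal ÷ 9 kcal/g = 71.5556 g.

72 g/day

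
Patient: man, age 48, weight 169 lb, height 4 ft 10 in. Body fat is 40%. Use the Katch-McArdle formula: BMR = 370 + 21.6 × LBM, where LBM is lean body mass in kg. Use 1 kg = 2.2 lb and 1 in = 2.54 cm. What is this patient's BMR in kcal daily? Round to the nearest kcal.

Convert to metric: weight = 169 ÷ 2.2 = 76.8182 kg; height = (4×12 + 10) × 2.54 = 58 × 2.54 = 147.32 cm.
LBM = 76.8182 × (1 − 0.4) = 46.0909 kg. Katch-McArdle: BMR = 370 + 21.6 × 46.0909 = 1365.5636 kcal/day.

1366 kcal daily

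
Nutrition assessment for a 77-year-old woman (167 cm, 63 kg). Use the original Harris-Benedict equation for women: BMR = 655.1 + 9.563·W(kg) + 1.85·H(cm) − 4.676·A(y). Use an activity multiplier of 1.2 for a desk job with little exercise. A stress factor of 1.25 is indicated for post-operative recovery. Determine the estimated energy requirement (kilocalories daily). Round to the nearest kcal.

1810 kilocalories daily

Harris-Benedict: BMR = 655.1 + 9.563(63) + 1.85(167) − 4.676(77) = 1206.467 kcal/day.
TEE = BMR × activity factor = 1206.467 × 1.2 = 1447.7604 kcal/day.
Apply stress factor: 1447.7604 × 1.25 = 1809.7005 kcal/day.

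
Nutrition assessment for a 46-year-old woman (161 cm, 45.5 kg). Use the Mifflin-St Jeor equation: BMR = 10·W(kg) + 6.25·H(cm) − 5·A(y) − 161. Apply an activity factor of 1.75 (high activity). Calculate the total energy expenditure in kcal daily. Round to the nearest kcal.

1873 kcal daily

Mifflin-St Jeor (female): BMR = 10(45.5) + 6.25(161) − 5(46) − 161 = 455 + 1006.25 − 230 − 161 = 1070.25 kcal/day.
TEE = BMR × activity factor = 1070.25 × 1.75 = 1872.9375 kcal/day.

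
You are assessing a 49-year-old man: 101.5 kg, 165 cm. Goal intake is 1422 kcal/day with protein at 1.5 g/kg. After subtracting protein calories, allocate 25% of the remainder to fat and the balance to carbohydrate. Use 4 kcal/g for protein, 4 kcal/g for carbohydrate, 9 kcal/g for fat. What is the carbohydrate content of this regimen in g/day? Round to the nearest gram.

Protein = 1.5 × 101.5 = 152.25 g → 152.25 × 4 = 609 kcal.
Non-protein calories = 1422 − 609 = 813 kcal.
Fat: 25% × 813 = 203.25 kcal; carbohydrate: 609.75 kcal.
Carbohydrate: 609.75 kcal ÷ 4 kcal/g = 152.4375 g.

152 g/day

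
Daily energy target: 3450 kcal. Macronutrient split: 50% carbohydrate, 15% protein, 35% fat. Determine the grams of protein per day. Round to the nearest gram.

Protein energy = 15% × 3450 = 517.5 kcal.
At 4 kcal/g: 517.5 ÷ 4 = 129.375 g.

129 g/day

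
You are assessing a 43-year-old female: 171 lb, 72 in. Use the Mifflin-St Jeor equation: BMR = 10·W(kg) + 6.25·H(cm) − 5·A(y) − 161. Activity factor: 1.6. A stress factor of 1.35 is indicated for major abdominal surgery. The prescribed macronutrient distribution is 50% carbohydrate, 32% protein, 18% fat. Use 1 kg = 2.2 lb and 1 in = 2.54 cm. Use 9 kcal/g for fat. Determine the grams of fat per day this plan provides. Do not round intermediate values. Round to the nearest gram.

67 g/day

Convert to metric: weight = 171 ÷ 2.2 = 77.7273 kg; height = 72 × 2.54 = 182.88 cm.
Mifflin-St Jeor (female): BMR = 10(77.7273) + 6.25(182.88) − 5(43) − 161 = 777.2727 + 1143 − 215 − 161 = 1544.2727 kcal/day.
TEE = 1544.2727 × 1.6 = 2470.8364 kcal/day.
With stress factor 1.35: 2470.8364 × 1.35 = 3335.6291 kcal/day.
Fat energy = 18% × 3335.6291 = 600.4132 kcal.
Fat = 600.4132 ÷ 9 kcal/g = 66.7126 g.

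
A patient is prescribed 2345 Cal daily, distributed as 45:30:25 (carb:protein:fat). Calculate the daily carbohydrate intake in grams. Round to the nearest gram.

Carbohydrate energy = 45% × 2345 = 1055.25 kcal.
At 4 kcal/g: 1055.25 ÷ 4 = 263.8125 g.

264 g/day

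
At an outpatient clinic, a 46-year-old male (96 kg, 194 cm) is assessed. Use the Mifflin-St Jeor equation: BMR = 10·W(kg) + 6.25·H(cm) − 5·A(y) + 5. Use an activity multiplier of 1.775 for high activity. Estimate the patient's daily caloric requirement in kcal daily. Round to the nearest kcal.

Mifflin-St Jeor (male): BMR = 10(96) + 6.25(194) − 5(46) + 5 = 960 + 1212.5 − 230 + 5 = 1947.5 kcal/day.
TEE = BMR × activity factor = 1947.5 × 1.775 = 3456.8125 kcal/day.

3457 kcal daily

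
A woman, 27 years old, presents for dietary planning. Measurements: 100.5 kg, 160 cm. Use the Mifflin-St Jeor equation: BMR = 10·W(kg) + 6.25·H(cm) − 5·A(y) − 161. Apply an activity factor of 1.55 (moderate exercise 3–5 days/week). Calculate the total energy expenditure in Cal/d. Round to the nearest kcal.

Mifflin-St Jeor (female): BMR = 10(100.5) + 6.25(160) − 5(27) − 161 = 1005 + 1000 − 135 − 161 = 1709 kcal/day.
TEE = BMR × activity factor = 1709 × 1.55 = 2648.95 kcal/day.

2649 Cal/d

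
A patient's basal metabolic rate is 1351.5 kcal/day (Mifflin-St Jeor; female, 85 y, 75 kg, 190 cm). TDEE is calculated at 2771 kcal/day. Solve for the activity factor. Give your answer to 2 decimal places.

Activity factor = TEE ÷ BMR = 2771 ÷ 1351.5 = 2.05.

2.05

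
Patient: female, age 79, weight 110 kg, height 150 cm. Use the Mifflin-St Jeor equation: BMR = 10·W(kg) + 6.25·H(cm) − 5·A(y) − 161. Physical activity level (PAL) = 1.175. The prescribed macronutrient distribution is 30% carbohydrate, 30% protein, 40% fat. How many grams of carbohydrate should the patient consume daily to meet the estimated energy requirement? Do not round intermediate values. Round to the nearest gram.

131 g/day

Mifflin-St Jeor (female): BMR = 10(110) + 6.25(150) − 5(79) − 161 = 1100 + 937.5 − 395 − 161 = 1481.5 kcal/day.
TEE = 1481.5 × 1.175 = 1740.7625 kcal/day.
Carbohydrate energy = 30% × 1740.7625 = 522.2288 kcal.
Carbohydrate = 522.2288 ÷ 4 kcal/g = 130.5572 g.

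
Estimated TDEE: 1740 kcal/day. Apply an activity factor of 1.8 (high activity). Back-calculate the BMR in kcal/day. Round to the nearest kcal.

967 kcal/day

BMR = TEE ÷ activity factor = 1740 ÷ 1.8 = 966.6667 kcal/day.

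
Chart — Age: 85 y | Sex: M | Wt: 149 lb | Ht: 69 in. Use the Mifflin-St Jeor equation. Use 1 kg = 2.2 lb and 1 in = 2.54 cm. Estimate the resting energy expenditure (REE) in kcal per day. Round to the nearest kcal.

1353 kcal per day

Convert to metric: weight = 149 ÷ 2.2 = 67.7273 kg; height = 69 × 2.54 = 175.26 cm.
Mifflin-St Jeor (male): BMR = 10(67.7273) + 6.25(175.26) − 5(85) + 5 = 677.2727 + 1095.375 − 425 + 5 = 1352.6477 kcal/day.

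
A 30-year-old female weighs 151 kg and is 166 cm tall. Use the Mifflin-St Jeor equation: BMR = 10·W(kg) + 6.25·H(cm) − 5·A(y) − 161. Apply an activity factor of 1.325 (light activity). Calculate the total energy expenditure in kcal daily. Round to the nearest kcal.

Mifflin-St Jeor (female): BMR = 10(151) + 6.25(166) − 5(30) − 161 = 1510 + 1037.5 − 150 − 161 = 2236.5 kcal/day.
TEE = BMR × activity factor = 2236.5 × 1.325 = 2963.3625 kcal/day.

2963 kcal daily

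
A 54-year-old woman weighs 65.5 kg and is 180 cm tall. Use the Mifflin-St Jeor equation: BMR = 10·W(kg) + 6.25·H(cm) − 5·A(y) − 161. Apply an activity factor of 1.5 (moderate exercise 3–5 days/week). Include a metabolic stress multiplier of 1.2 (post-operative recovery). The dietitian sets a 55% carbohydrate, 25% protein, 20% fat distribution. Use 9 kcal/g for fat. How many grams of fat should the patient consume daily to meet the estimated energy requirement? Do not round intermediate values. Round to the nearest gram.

Mifflin-St Jeor (female): BMR = 10(65.5) + 6.25(180) − 5(54) − 161 = 655 + 1125 − 270 − 161 = 1349 kcal/day.
TEE = 1349 × 1.5 = 2023.5 kcal/day.
With stress factor 1.2: 2023.5 × 1.2 = 2428.2 kcal/day.
Fat energy = 20% × 2428.2 = 485.64 kcal.
Fat = 485.64 ÷ 9 kcal/g = 53.96 g.

54 g/day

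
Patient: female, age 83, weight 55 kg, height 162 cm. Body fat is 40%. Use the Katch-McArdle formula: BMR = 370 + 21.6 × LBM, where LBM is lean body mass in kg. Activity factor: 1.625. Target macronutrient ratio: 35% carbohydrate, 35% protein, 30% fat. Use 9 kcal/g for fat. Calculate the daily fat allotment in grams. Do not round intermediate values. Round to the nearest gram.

LBM = 55 × (1 − 0.4) = 33 kg. Katch-McArdle: BMR = 370 + 21.6 × 33 = 1082.8 kcal/day.
TEE = 1082.8 × 1.625 = 1759.55 kcal/day.
Fat energy = 30% × 1759.55 = 527.865 kcal.
Fat = 527.865 ÷ 9 kcal/g = 58.6517 g.

59 g/day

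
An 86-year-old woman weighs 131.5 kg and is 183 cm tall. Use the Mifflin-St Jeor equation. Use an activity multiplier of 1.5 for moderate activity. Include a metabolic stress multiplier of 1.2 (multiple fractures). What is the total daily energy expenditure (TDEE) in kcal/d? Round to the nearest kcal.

Mifflin-St Jeor (female): BMR = 10(131.5) + 6.25(183) − 5(86) − 161 = 1315 + 1143.75 − 430 − 161 = 1867.75 kcal/day.
TEE = BMR × activity factor = 1867.75 × 1.5 = 2801.625 kcal/day.
Apply stress factor: 2801.625 × 1.2 = 3361.95 kcal/day.

3362 kcal/d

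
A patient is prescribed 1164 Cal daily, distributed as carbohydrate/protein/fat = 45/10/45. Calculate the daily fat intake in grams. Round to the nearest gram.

Fat energy = 45% × 1164 = 523.8 kcal.
At 9 kcal/g: 523.8 ÷ 9 = 58.2 g.

58 g/day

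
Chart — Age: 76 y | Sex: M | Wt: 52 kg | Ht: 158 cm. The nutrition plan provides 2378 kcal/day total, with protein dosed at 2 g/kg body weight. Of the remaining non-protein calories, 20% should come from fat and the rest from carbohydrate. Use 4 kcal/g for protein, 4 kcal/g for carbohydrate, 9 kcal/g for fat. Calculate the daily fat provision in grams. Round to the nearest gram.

Protein = 2 × 52 = 104 g → 104 × 4 = 416 kcal.
Non-protein calories = 2378 − 416 = 1962 kcal.
Fat: 20% × 1962 = 392.4 kcal; carbohydrate: 1569.6 kcal.
Fat: 392.4 kcal ÷ 9 kcal/g = 43.6 g.

44 g/day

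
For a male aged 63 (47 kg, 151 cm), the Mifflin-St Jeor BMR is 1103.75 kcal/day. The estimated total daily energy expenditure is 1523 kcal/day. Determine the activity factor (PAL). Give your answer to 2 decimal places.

1.38

Activity factor = TEE ÷ BMR = 1523 ÷ 1103.75 = 1.38.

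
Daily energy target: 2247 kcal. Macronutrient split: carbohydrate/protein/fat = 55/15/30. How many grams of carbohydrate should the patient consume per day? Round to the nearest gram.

309 g/day

Carbohydrate energy = 55% × 2247 = 1235.85 kcal.
At 4 kcal/g: 1235.85 ÷ 4 = 308.9625 g.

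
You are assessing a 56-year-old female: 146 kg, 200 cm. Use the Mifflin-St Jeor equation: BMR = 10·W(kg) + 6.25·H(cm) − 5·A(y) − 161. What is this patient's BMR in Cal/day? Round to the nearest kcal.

Mifflin-St Jeor (female): BMR = 10(146) + 6.25(200) − 5(56) − 161 = 1460 + 1250 − 280 − 161 = 2269 kcal/day.

2269 Cal/day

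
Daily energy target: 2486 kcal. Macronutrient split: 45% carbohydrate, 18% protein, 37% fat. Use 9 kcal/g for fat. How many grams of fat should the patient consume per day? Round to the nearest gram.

102 g/day

Fat energy = 37% × 2486 = 919.82 kcal.
At 9 kcal/g: 919.82 ÷ 9 = 102.2022 g.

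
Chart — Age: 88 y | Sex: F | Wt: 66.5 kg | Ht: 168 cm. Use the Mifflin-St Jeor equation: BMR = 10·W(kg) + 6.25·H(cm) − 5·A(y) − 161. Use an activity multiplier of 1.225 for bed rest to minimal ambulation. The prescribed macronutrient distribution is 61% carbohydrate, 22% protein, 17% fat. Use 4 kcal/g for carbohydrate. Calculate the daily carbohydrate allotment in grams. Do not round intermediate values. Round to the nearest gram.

208 g/day

Mifflin-St Jeor (female): BMR = 10(66.5) + 6.25(168) − 5(88) − 161 = 665 + 1050 − 440 − 161 = 1114 kcal/day.
TEE = 1114 × 1.225 = 1364.65 kcal/day.
Carbohydrate energy = 61% × 1364.65 = 832.4365 kcal.
Carbohydrate = 832.4365 ÷ 4 kcal/g = 208.1091 g.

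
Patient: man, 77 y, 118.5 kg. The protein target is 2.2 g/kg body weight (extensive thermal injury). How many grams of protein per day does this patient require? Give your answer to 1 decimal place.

260.7 g/day

Protein = 2.2 g/kg × 118.5 kg = 260.7 g/day.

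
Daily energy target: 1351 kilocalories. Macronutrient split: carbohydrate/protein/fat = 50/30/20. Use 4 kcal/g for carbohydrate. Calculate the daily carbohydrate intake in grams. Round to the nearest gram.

169 g/day

Carbohydrate energy = 50% × 1351 = 675.5 kcal.
At 4 kcal/g: 675.5 ÷ 4 = 168.875 g.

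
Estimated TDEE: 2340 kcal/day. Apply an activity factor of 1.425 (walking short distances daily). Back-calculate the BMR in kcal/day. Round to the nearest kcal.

1642 kcal/day

BMR = TEE ÷ activity factor = 2340 ÷ 1.425 = 1642.1053 kcal/day.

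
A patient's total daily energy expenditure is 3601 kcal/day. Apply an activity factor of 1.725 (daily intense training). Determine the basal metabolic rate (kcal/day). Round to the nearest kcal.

BMR = TEE ÷ activity factor = 3601 ÷ 1.725 = 2087.5362 kcal/day.

2088 kcal/day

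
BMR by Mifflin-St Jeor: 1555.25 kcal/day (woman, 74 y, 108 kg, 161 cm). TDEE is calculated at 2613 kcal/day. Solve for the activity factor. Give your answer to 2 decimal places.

Activity factor = TEE ÷ BMR = 2613 ÷ 1555.25 = 1.68.

1.68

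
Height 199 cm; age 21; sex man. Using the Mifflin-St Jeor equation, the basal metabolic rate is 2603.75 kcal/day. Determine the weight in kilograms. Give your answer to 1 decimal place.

2603.75 = 10·W + 6.25(199) − 5(21) + 5
10·W = 2603.75 − 1143.75 = 1460, so W = 146 kg.

146.0 kg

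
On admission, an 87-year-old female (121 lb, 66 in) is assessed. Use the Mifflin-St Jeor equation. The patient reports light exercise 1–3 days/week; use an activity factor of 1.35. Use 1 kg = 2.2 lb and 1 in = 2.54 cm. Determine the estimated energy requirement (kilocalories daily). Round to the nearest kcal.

1352 kilocalories daily

Convert to metric: weight = 121 ÷ 2.2 = 55 kg; height = 66 × 2.54 = 167.64 cm.
Mifflin-St Jeor (female): BMR = 10(55) + 6.25(167.64) − 5(87) − 161 = 550 + 1047.75 − 435 − 161 = 1001.75 kcal/day.
TEE = BMR × activity factor = 1001.75 × 1.35 = 1352.3625 kcal/day.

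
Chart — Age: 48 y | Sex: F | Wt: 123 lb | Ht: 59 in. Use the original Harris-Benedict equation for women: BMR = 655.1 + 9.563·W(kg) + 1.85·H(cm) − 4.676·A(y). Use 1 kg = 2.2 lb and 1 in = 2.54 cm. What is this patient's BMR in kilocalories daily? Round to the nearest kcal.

Convert to metric: weight = 123 ÷ 2.2 = 55.9091 kg; height = 59 × 2.54 = 149.86 cm.
Harris-Benedict: BMR = 655.1 + 9.563(55.9091) + 1.85(149.86) − 4.676(48) = 1242.5516 kcal/day.

1243 kilocalories daily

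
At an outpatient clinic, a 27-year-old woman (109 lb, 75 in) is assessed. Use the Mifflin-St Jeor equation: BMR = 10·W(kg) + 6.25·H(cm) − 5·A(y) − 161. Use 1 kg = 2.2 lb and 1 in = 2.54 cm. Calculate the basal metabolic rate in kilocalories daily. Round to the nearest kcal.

1390 kilocalories daily

Convert to metric: weight = 109 ÷ 2.2 = 49.5455 kg; height = 75 × 2.54 = 190.5 cm.
Mifflin-St Jeor (female): BMR = 10(49.5455) + 6.25(190.5) − 5(27) − 161 = 495.4545 + 1190.625 − 135 − 161 = 1390.0795 kcal/day.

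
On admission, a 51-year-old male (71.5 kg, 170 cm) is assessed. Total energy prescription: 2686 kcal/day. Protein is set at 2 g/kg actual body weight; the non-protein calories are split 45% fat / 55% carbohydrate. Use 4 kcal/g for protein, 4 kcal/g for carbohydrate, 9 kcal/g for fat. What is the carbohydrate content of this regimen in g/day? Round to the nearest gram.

Protein = 2 × 71.5 = 143 g → 143 × 4 = 572 kcal.
Non-protein calories = 2686 − 572 = 2114 kcal.
Fat: 45% × 2114 = 951.3 kcal; carbohydrate: 1162.7 kcal.
Carbohydrate: 1162.7 kcal ÷ 4 kcal/g = 290.675 g.

291 g/day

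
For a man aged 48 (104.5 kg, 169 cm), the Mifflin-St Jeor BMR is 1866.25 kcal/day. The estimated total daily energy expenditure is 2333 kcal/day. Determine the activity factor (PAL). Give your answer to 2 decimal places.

1.25

Activity factor = TEE ÷ BMR = 2333 ÷ 1866.25 = 1.25.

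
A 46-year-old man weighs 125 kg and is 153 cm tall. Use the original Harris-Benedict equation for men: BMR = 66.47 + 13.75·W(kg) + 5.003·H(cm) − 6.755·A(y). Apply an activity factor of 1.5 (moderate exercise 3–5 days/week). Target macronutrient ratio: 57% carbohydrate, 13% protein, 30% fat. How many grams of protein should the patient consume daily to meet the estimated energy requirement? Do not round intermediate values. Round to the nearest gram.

109 g/day

Harris-Benedict: BMR = 66.47 + 13.75(125) + 5.003(153) − 6.755(46) = 2239.949 kcal/day.
TEE = 2239.949 × 1.5 = 3359.9235 kcal/day.
Protein energy = 13% × 3359.9235 = 436.7901 kcal.
Protein = 436.7901 ÷ 4 kcal/g = 109.1975 g.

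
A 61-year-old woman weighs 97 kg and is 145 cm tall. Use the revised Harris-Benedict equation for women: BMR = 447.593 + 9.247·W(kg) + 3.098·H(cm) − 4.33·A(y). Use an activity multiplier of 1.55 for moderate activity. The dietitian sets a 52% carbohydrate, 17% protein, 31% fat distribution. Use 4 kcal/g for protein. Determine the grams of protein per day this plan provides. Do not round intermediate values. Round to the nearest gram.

101 g/day

Harris-Benedict: BMR = 447.593 + 9.247(97) + 3.098(145) − 4.33(61) = 1529.632 kcal/day.
TEE = 1529.632 × 1.55 = 2370.9296 kcal/day.
Protein energy = 17% × 2370.9296 = 403.058 kcal.
Protein = 403.058 ÷ 4 kcal/g = 100.7645 g.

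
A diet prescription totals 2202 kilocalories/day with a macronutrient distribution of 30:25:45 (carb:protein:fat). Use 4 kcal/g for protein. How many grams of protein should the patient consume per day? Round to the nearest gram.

138 g/day

Protein energy = 25% × 2202 = 550.5 kcal.
At 4 kcal/g: 550.5 ÷ 4 = 137.625 g.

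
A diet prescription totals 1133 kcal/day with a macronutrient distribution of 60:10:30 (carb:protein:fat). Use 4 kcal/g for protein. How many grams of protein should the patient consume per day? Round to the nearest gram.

Protein energy = 10% × 1133 = 113.3 kcal.
At 4 kcal/g: 113.3 ÷ 4 = 28.325 g.

28 g/day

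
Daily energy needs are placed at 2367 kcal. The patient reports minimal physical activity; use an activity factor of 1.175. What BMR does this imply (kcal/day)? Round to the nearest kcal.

BMR = TEE ÷ activity factor = 2367 ÷ 1.175 = 2014.4681 kcal/day.

2014 kcal/day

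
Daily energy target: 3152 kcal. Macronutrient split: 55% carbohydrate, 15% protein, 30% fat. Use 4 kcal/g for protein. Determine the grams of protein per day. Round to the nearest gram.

118 g/day

Protein energy = 15% × 3152 = 472.8 kcal.
At 4 kcal/g: 472.8 ÷ 4 = 118.2 g.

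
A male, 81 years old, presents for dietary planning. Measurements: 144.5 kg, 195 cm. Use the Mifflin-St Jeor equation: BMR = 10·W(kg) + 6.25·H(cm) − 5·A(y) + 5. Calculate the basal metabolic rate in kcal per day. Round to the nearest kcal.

Mifflin-St Jeor (male): BMR = 10(144.5) + 6.25(195) − 5(81) + 5 = 1445 + 1218.75 − 405 + 5 = 2263.75 kcal/day.

2264 kcal per day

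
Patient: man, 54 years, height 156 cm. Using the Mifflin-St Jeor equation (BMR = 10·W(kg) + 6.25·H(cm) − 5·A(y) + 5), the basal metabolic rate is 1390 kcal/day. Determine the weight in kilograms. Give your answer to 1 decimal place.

68.0 kg

1390 = 10·W + 6.25(156) − 5(54) + 5
10·W = 1390 − 710 = 680, so W = 68 kg.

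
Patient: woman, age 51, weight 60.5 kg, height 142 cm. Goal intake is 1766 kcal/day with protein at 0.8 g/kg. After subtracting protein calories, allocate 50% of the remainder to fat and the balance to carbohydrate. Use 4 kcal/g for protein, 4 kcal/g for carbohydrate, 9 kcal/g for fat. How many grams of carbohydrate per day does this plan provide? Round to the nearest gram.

197 g/day

Protein = 0.8 × 60.5 = 48.4 g → 48.4 × 4 = 193.6 kcal.
Non-protein calories = 1766 − 193.6 = 1572.4 kcal.
Fat: 50% × 1572.4 = 786.2 kcal; carbohydrate: 786.2 kcal.
Carbohydrate: 786.2 kcal ÷ 4 kcal/g = 196.55 g.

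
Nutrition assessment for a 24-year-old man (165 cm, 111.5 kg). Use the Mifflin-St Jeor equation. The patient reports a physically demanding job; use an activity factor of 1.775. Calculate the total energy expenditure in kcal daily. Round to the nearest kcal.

Mifflin-St Jeor (male): BMR = 10(111.5) + 6.25(165) − 5(24) + 5 = 1115 + 1031.25 − 120 + 5 = 2031.25 kcal/day.
TEE = BMR × activity factor = 2031.25 × 1.775 = 3605.4688 kcal/day.

3605 kcal daily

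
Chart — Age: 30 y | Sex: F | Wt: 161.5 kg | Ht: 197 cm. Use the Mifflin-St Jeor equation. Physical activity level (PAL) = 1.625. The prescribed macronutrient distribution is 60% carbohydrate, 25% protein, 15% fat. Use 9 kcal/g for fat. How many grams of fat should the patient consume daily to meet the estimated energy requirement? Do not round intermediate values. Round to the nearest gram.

69 g/day

Mifflin-St Jeor (female): BMR = 10(161.5) + 6.25(197) − 5(30) − 161 = 1615 + 1231.25 − 150 − 161 = 2535.25 kcal/day.
TEE = 2535.25 × 1.625 = 4119.7813 kcal/day.
Fat energy = 15% × 4119.7813 = 617.9672 kcal.
Fat = 617.9672 ÷ 9 kcal/g = 68.663 g.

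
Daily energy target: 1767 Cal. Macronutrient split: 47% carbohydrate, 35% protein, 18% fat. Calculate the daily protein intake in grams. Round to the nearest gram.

155 g/day

Protein energy = 35% × 1767 = 618.45 kcal.
At 4 kcal/g: 618.45 ÷ 4 = 154.6125 g.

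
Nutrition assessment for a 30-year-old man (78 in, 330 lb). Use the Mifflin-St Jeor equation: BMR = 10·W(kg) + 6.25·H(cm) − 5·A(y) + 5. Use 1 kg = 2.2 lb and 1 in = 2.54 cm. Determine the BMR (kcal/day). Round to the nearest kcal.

Convert to metric: weight = 330 ÷ 2.2 = 150 kg; height = 78 × 2.54 = 198.12 cm.
Mifflin-St Jeor (male): BMR = 10(150) + 6.25(198.12) − 5(30) + 5 = 1500 + 1238.25 − 150 + 5 = 2593.25 kcal/day.

2593 kcal/day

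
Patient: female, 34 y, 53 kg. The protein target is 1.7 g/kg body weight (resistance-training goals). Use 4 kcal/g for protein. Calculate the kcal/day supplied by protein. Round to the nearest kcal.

Protein = 1.7 g/kg × 53 kg = 90.1 g/day.
Protein energy = 90.1 g × 4 kcal/g = 360.4 kcal/day.

360 kcal/day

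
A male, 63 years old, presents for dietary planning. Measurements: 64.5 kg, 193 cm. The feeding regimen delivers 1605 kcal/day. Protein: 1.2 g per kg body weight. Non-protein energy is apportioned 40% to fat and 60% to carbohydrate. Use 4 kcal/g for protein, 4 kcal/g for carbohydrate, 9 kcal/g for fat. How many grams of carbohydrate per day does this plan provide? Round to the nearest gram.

194 g/day

Protein = 1.2 × 64.5 = 77.4 g → 77.4 × 4 = 309.6 kcal.
Non-protein calories = 1605 − 309.6 = 1295.4 kcal.
Fat: 40% × 1295.4 = 518.16 kcal; carbohydrate: 777.24 kcal.
Carbohydrate: 777.24 kcal ÷ 4 kcal/g = 194.31 g.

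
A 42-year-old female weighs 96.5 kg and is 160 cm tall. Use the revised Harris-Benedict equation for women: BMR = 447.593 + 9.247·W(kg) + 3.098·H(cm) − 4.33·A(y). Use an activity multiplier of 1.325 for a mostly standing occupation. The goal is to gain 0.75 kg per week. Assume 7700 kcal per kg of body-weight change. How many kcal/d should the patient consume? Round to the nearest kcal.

Harris-Benedict: BMR = 447.593 + 9.247(96.5) + 3.098(160) − 4.33(42) = 1653.7485 kcal/day.
TEE = 1653.7485 × 1.325 = 2191.2168 kcal/day.
Required daily surplus = 0.75 × 7700 ÷ 7 = 825 kcal/day.
Target intake = 2191.2168 + 825 = 3016.2168 kcal/day.

3016 kcal/d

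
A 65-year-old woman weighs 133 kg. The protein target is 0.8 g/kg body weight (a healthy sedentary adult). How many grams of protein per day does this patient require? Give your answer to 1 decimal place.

106.4 g/day

Protein = 0.8 g/kg × 133 kg = 106.4 g/day.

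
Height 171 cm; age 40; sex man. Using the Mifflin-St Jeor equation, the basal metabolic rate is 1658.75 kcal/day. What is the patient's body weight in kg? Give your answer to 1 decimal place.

78.5 kg

1658.75 = 10·W + 6.25(171) − 5(40) + 5
10·W = 1658.75 − 873.75 = 785, so W = 78.5 kg.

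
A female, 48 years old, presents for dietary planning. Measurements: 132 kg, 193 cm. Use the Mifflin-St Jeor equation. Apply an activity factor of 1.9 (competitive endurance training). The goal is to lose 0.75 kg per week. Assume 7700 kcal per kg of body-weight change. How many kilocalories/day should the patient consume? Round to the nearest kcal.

3213 kilocalories/day

Mifflin-St Jeor (female): BMR = 10(132) + 6.25(193) − 5(48) − 161 = 1320 + 1206.25 − 240 − 161 = 2125.25 kcal/day.
TEE = 2125.25 × 1.9 = 4037.975 kcal/day.
Required daily deficit = 0.75 × 7700 ÷ 7 = 825 kcal/day.
Target intake = 4037.975 − 825 = 3212.975 kcal/day.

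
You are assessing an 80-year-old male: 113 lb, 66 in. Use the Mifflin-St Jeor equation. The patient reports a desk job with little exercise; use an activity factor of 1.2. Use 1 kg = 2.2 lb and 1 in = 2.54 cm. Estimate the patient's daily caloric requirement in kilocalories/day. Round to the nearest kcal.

Convert to metric: weight = 113 ÷ 2.2 = 51.3636 kg; height = 66 × 2.54 = 167.64 cm.
Mifflin-St Jeor (male): BMR = 10(51.3636) + 6.25(167.64) − 5(80) + 5 = 513.6364 + 1047.75 − 400 + 5 = 1166.3864 kcal/day.
TEE = BMR × activity factor = 1166.3864 × 1.2 = 1399.6636 kcal/day.

1400 kilocalories/day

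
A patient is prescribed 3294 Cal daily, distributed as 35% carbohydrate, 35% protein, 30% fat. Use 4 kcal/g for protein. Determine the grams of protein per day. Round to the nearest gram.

Protein energy = 35% × 3294 = 1152.9 kcal.
At 4 kcal/g: 1152.9 ÷ 4 = 288.225 g.

288 g/day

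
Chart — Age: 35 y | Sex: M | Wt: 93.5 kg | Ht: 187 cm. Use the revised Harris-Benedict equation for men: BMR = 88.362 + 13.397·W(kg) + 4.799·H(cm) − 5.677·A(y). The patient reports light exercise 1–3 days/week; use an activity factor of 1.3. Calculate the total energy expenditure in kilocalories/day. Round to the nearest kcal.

2652 kilocalories/day

Harris-Benedict: BMR = 88.362 + 13.397(93.5) + 4.799(187) − 5.677(35) = 2039.6995 kcal/day.
TEE = BMR × activity factor = 2039.6995 × 1.3 = 2651.6094 kcal/day.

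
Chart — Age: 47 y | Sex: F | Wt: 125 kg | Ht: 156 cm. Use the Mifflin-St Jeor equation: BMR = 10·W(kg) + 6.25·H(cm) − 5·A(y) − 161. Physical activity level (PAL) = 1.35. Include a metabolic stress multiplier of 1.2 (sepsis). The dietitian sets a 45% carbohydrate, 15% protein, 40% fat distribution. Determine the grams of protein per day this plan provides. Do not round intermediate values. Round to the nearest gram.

Mifflin-St Jeor (female): BMR = 10(125) + 6.25(156) − 5(47) − 161 = 1250 + 975 − 235 − 161 = 1829 kcal/day.
TEE = 1829 × 1.35 = 2469.15 kcal/day.
With stress factor 1.2: 2469.15 × 1.2 = 2962.98 kcal/day.
Protein energy = 15% × 2962.98 = 444.447 kcal.
Protein = 444.447 ÷ 4 kcal/g = 111.1118 g.

111 g/day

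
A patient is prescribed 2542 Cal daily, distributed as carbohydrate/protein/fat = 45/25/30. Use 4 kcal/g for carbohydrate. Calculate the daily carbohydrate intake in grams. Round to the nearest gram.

286 g/day

Carbohydrate energy = 45% × 2542 = 1143.9 kcal.
At 4 kcal/g: 1143.9 ÷ 4 = 285.975 g.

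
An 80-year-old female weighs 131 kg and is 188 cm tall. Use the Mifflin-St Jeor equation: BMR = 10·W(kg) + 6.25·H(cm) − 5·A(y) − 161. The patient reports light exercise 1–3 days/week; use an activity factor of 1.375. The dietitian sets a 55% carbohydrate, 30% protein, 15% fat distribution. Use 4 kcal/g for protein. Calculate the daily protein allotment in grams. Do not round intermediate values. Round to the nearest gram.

198 g/day

Mifflin-St Jeor (female): BMR = 10(131) + 6.25(188) − 5(80) − 161 = 1310 + 1175 − 400 − 161 = 1924 kcal/day.
TEE = 1924 × 1.375 = 2645.5 kcal/day.
Protein energy = 30% × 2645.5 = 793.65 kcal.
Protein = 793.65 ÷ 4 kcal/g = 198.4125 g.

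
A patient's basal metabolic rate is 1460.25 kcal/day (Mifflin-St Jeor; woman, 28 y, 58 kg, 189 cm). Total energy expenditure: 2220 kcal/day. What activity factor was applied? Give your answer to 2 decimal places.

1.52

Activity factor = TEE ÷ BMR = 2220 ÷ 1460.25 = 1.52.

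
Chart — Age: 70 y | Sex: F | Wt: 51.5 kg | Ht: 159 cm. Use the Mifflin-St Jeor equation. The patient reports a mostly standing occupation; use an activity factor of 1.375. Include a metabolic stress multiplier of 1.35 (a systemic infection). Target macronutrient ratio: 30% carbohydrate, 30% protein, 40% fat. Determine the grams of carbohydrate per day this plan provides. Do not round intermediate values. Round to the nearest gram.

139 g/day

Mifflin-St Jeor (female): BMR = 10(51.5) + 6.25(159) − 5(70) − 161 = 515 + 993.75 − 350 − 161 = 997.75 kcal/day.
TEE = 997.75 × 1.375 = 1371.9063 kcal/day.
With stress factor 1.35: 1371.9063 × 1.35 = 1852.0734 kcal/day.
Carbohydrate energy = 30% × 1852.0734 = 555.622 kcal.
Carbohydrate = 555.622 ÷ 4 kcal/g = 138.9055 g.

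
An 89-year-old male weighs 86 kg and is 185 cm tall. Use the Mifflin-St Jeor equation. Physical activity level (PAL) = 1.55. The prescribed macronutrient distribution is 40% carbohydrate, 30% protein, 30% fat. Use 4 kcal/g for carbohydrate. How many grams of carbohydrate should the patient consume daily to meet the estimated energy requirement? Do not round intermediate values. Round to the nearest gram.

244 g/day

Mifflin-St Jeor (male): BMR = 10(86) + 6.25(185) − 5(89) + 5 = 860 + 1156.25 − 445 + 5 = 1576.25 kcal/day.
TEE = 1576.25 × 1.55 = 2443.1875 kcal/day.
Carbohydrate energy = 40% × 2443.1875 = 977.275 kcal.
Carbohydrate = 977.275 ÷ 4 kcal/g = 244.3188 g.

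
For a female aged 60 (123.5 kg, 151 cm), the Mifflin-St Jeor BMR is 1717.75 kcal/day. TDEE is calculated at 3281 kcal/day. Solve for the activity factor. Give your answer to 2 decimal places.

Activity factor = TEE ÷ BMR = 3281 ÷ 1717.75 = 1.91.

1.91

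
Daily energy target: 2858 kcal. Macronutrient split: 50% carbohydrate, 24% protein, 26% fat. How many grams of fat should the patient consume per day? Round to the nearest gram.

83 g/day

Fat energy = 26% × 2858 = 743.08 kcal.
At 9 kcal/g: 743.08 ÷ 9 = 82.5644 g.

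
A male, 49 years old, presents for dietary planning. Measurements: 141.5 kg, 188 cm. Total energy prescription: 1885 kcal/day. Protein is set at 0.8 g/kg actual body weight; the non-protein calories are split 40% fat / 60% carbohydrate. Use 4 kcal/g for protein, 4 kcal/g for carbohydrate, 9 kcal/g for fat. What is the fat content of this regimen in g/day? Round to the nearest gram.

64 g/day

Protein = 0.8 × 141.5 = 113.2 g → 113.2 × 4 = 452.8 kcal.
Non-protein calories = 1885 − 452.8 = 1432.2 kcal.
Fat: 40% × 1432.2 = 572.88 kcal; carbohydrate: 859.32 kcal.
Fat: 572.88 kcal ÷ 9 kcal/g = 63.6533 g.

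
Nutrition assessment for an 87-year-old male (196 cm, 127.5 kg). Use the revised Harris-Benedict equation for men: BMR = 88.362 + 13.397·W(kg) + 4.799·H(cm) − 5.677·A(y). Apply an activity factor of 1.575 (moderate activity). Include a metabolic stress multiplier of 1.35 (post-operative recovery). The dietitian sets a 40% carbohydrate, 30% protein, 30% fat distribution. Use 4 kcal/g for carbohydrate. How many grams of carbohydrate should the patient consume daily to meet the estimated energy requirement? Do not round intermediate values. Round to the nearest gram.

Harris-Benedict: BMR = 88.362 + 13.397(127.5) + 4.799(196) − 5.677(87) = 2243.1845 kcal/day.
TEE = 2243.1845 × 1.575 = 3533.0156 kcal/day.
With stress factor 1.35: 3533.0156 × 1.35 = 4769.571 kcal/day.
Carbohydrate energy = 40% × 4769.571 = 1907.8284 kcal.
Carbohydrate = 1907.8284 ÷ 4 kcal/g = 476.9571 g.

477 g/day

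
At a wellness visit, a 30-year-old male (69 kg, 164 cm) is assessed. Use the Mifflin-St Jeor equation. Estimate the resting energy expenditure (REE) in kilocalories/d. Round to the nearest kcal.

Mifflin-St Jeor (male): BMR = 10(69) + 6.25(164) − 5(30) + 5 = 690 + 1025 − 150 + 5 = 1570 kcal/day.

1570 kilocalories/d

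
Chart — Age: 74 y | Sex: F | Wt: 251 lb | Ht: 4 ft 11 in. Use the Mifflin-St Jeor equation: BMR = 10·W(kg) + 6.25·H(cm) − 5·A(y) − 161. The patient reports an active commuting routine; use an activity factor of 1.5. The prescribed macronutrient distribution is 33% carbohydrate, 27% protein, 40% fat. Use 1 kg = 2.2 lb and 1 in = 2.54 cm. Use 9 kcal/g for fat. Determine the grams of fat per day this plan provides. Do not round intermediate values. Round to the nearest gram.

Convert to metric: weight = 251 ÷ 2.2 = 114.0909 kg; height = (4×12 + 11) × 2.54 = 59 × 2.54 = 149.86 cm.
Mifflin-St Jeor (female): BMR = 10(114.0909) + 6.25(149.86) − 5(74) − 161 = 1140.9091 + 936.625 − 370 − 161 = 1546.5341 kcal/day.
TEE = 1546.5341 × 1.5 = 2319.8011 kcal/day.
Fat energy = 40% × 2319.8011 = 927.9205 kcal.
Fat = 927.9205 ÷ 9 kcal/g = 103.1023 g.

103 g/day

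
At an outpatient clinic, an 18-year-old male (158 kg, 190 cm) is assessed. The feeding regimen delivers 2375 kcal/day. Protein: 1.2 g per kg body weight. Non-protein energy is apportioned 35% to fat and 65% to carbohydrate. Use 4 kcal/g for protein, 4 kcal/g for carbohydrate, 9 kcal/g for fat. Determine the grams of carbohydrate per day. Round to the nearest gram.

Protein = 1.2 × 158 = 189.6 g → 189.6 × 4 = 758.4 kcal.
Non-protein calories = 2375 − 758.4 = 1616.6 kcal.
Fat: 35% × 1616.6 = 565.81 kcal; carbohydrate: 1050.79 kcal.
Carbohydrate: 1050.79 kcal ÷ 4 kcal/g = 262.6975 g.

263 g/day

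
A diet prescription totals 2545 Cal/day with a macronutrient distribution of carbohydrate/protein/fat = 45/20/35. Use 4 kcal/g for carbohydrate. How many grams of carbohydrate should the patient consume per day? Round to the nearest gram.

286 g/day

Carbohydrate energy = 45% × 2545 = 1145.25 kcal.
At 4 kcal/g: 1145.25 ÷ 4 = 286.3125 g.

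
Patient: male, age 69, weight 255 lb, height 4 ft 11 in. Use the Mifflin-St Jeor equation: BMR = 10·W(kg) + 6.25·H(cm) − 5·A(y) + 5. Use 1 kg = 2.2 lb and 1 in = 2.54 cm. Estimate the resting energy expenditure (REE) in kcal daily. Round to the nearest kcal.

Convert to metric: weight = 255 ÷ 2.2 = 115.9091 kg; height = (4×12 + 11) × 2.54 = 59 × 2.54 = 149.86 cm.
Mifflin-St Jeor (male): BMR = 10(115.9091) + 6.25(149.86) − 5(69) + 5 = 1159.0909 + 936.625 − 345 + 5 = 1755.7159 kcal/day.

1756 kcal daily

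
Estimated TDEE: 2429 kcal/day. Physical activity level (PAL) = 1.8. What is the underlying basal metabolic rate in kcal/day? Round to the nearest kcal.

BMR = TEE ÷ activity factor = 2429 ÷ 1.8 = 1349.4444 kcal/day.

1349 kcal/day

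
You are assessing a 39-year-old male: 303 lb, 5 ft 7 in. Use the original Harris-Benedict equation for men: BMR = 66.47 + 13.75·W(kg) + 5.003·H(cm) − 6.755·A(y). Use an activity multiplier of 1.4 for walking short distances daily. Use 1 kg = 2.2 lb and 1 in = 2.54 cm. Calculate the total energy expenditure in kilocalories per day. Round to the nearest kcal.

3567 kilocalories per day

Convert to metric: weight = 303 ÷ 2.2 = 137.7273 kg; height = (5×12 + 7) × 2.54 = 67 × 2.54 = 170.18 cm.
Harris-Benedict: BMR = 66.47 + 13.75(137.7273) + 5.003(170.18) − 6.755(39) = 2548.1855 kcal/day.
TEE = BMR × activity factor = 2548.1855 × 1.4 = 3567.4598 kcal/day.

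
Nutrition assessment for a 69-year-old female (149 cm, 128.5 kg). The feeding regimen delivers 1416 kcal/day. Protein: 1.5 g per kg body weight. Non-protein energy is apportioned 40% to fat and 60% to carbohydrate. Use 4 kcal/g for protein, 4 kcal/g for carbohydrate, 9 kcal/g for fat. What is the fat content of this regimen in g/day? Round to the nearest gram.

29 g/day

Protein = 1.5 × 128.5 = 192.75 g → 192.75 × 4 = 771 kcal.
Non-protein calories = 1416 − 771 = 645 kcal.
Fat: 40% × 645 = 258 kcal; carbohydrate: 387 kcal.
Fat: 258 kcal ÷ 9 kcal/g = 28.6667 g.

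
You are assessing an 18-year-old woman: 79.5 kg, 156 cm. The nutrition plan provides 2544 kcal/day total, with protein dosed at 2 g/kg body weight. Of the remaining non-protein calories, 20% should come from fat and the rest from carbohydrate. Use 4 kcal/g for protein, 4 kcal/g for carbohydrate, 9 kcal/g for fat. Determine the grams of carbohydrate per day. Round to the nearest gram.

382 g/day

Protein = 2 × 79.5 = 159 g → 159 × 4 = 636 kcal.
Non-protein calories = 2544 − 636 = 1908 kcal.
Fat: 20% × 1908 = 381.6 kcal; carbohydrate: 1526.4 kcal.
Carbohydrate: 1526.4 kcal ÷ 4 kcal/g = 381.6 g.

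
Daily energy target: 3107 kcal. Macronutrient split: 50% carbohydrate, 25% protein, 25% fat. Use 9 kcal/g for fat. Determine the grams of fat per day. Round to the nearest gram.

Fat energy = 25% × 3107 = 776.75 kcal.
At 9 kcal/g: 776.75 ÷ 9 = 86.3056 g.

86 g/day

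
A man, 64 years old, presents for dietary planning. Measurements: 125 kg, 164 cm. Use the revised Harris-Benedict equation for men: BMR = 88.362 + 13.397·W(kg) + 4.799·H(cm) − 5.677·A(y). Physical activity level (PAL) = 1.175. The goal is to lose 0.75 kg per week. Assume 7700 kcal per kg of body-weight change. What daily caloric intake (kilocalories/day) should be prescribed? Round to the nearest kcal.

1744 kilocalories/day

Harris-Benedict: BMR = 88.362 + 13.397(125) + 4.799(164) − 5.677(64) = 2186.695 kcal/day.
TEE = 2186.695 × 1.175 = 2569.3666 kcal/day.
Required daily deficit = 0.75 × 7700 ÷ 7 = 825 kcal/day.
Target intake = 2569.3666 − 825 = 1744.3666 kcal/day.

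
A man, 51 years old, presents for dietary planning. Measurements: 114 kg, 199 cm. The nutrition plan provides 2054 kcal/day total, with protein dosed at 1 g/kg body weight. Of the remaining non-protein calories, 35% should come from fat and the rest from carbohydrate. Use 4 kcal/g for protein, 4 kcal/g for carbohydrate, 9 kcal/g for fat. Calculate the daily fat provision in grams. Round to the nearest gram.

62 g/day

Protein = 1 × 114 = 114 g → 114 × 4 = 456 kcal.
Non-protein calories = 2054 − 456 = 1598 kcal.
Fat: 35% × 1598 = 559.3 kcal; carbohydrate: 1038.7 kcal.
Fat: 559.3 kcal ÷ 9 kcal/g = 62.1444 g.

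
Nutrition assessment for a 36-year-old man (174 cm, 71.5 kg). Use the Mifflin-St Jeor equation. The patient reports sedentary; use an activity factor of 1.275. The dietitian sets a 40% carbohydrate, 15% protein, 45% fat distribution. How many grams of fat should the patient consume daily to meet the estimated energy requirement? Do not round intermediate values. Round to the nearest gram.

104 g/day

Mifflin-St Jeor (male): BMR = 10(71.5) + 6.25(174) − 5(36) + 5 = 715 + 1087.5 − 180 + 5 = 1627.5 kcal/day.
TEE = 1627.5 × 1.275 = 2075.0625 kcal/day.
Fat energy = 45% × 2075.0625 = 933.7781 kcal.
Fat = 933.7781 ÷ 9 kcal/g = 103.7531 g.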